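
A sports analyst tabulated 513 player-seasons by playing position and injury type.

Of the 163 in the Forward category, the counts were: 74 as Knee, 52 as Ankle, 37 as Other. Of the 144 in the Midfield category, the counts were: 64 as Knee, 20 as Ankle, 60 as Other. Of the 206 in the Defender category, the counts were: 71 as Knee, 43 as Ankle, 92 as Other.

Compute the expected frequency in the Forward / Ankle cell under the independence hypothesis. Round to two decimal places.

Row total (Forward) = 163; column total (Ankle) = 115; grand total N = 513.
Expected count = (row total × column total) / N = 163 × 115 / 513 = 36.54.

36.54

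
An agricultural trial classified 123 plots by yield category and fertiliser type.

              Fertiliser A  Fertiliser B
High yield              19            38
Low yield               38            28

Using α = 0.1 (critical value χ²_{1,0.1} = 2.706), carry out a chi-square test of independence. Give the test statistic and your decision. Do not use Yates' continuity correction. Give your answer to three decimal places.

7.229; reject H₀

Row totals: 57, 66. Column totals: 57, 66. Grand total N = 123.
Expected counts (row total × column total / N):
  High yield, Fertiliser A: 57×57/123 = 26.4146
  High yield, Fertiliser B: 57×66/123 = 30.5854
  Low yield, Fertiliser A: 66×57/123 = 30.5854
  Low yield, Fertiliser B: 66×66/123 = 35.4146
Contributions (O − E)²/E:
  (19 − 26.4146)²/26.4146 = 2.0813
  (38 − 30.5854)²/30.5854 = 1.7975
  (38 − 30.5854)²/30.5854 = 1.7975
  (28 − 35.4146)²/35.4146 = 1.5524
χ² = 2.0813 + 1.7975 + 1.7975 + 1.5524 = 7.229
df = (2−1)(2−1) = 1. Since 7.229 > 2.706, reject the null hypothesis of independence at α = 0.1.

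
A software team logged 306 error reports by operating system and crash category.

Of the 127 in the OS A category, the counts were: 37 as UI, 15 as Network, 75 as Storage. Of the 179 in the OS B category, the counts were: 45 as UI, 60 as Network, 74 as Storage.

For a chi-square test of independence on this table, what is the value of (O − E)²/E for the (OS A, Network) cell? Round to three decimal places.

Row total (OS A) = 127; column total (Network) = 75; N = 306.
Expected count E = 127 × 75 / 306 = 31.1275.
Contribution = (O − E)²/E = (15 − 31.1275)² / 31.1275 = 8.356.

8.356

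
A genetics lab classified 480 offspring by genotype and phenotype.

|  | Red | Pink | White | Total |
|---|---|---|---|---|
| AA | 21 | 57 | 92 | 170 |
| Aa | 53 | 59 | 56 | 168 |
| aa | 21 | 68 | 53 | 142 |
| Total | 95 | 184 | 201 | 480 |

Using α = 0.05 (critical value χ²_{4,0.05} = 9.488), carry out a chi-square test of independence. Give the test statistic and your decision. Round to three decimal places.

Grand total N = 480.
Expected counts (row total × column total / N):
  AA, Red: 170×95/480 = 33.6458
  AA, Pink: 170×184/480 = 65.1667
  AA, White: 170×201/480 = 71.1875
  Aa, Red: 168×95/480 = 33.2500
  Aa, Pink: 168×184/480 = 64.4000
  Aa, White: 168×201/480 = 70.3500
  aa, Red: 142×95/480 = 28.1042
  aa, Pink: 142×184/480 = 54.4333
  aa, White: 142×201/480 = 59.4625
Contributions (O − E)²/E:
  (21 − 33.6458)²/33.6458 = 4.7529
  (57 − 65.1667)²/65.1667 = 1.0235
  (92 − 71.1875)²/71.1875 = 6.0848
  (53 − 33.2500)²/33.2500 = 11.7312
  (59 − 64.4000)²/64.4000 = 0.4528
  (56 − 70.3500)²/70.3500 = 2.9271
  (21 − 28.1042)²/28.1042 = 1.7958
  (68 − 54.4333)²/54.4333 = 3.3813
  (53 − 59.4625)²/59.4625 = 0.7024
χ² = 4.7529 + 1.0235 + 6.0848 + 11.7312 + 0.4528 + 2.9271 + 1.7958 + 3.3813 + 0.7024 = 32.852
df = (3−1)(3−1) = 4. Since 32.852 > 9.488, reject the null hypothesis of independence at α = 0.05.

32.852; reject H₀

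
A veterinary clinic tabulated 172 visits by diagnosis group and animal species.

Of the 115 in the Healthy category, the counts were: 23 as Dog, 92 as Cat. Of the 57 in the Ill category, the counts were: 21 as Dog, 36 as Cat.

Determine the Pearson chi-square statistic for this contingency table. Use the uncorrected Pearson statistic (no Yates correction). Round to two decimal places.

5.68

Row totals: 115, 57. Column totals: 44, 128. Grand total N = 172.
Expected counts (row total × column total / N):
  Healthy, Dog: 115×44/172 = 29.419
  Healthy, Cat: 115×128/172 = 85.581
  Ill, Dog: 57×44/172 = 14.581
  Ill, Cat: 57×128/172 = 42.419
Contributions (O − E)²/E:
  (23 − 29.419)²/29.419 = 1.4006
  (92 − 85.581)²/85.581 = 0.4815
  (21 − 14.581)²/14.581 = 2.8258
  (36 − 42.419)²/42.419 = 0.9713
χ² = 1.4006 + 0.4815 + 2.8258 + 0.9713 = 5.68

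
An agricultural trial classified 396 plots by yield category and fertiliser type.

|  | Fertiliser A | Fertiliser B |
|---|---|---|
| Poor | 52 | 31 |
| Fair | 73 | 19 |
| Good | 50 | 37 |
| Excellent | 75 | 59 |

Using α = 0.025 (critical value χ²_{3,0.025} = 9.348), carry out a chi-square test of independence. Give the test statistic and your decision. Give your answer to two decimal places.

Row totals: 83, 92, 87, 134. Column totals: 250, 146. Grand total N = 396.
Expected counts (row total × column total / N):
  Poor, Fertiliser A: 83×250/396 = 52.399
  Poor, Fertiliser B: 83×146/396 = 30.601
  Fair, Fertiliser A: 92×250/396 = 58.081
  Fair, Fertiliser B: 92×146/396 = 33.919
  Good, Fertiliser A: 87×250/396 = 54.924
  Good, Fertiliser B: 87×146/396 = 32.076
  Excellent, Fertiliser A: 134×250/396 = 84.596
  Excellent, Fertiliser B: 134×146/396 = 49.404
Contributions (O − E)²/E:
  (52 − 52.399)²/52.399 = 0.0030
  (31 − 30.601)²/30.601 = 0.0052
  (73 − 58.081)²/58.081 = 3.8322
  (19 − 33.919)²/33.919 = 6.5620
  (50 − 54.924)²/54.924 = 0.4414
  (37 − 32.076)²/32.076 = 0.7559
  (75 − 84.596)²/84.596 = 1.0885
  (59 − 49.404)²/49.404 = 1.8639
χ² = 0.0030 + 0.0052 + 3.8322 + 6.5620 + 0.4414 + 0.7559 + 1.0885 + 1.8639 = 14.55
df = (4−1)(2−1) = 3. Since 14.55 > 9.348, reject the null hypothesis of independence at α = 0.025.

14.55; reject H₀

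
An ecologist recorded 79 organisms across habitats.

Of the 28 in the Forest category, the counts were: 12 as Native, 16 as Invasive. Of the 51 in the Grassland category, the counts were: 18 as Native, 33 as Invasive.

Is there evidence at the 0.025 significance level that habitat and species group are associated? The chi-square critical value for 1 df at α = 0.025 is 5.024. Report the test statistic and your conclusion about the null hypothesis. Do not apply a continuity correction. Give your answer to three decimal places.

0.439; fail to reject H₀

Row totals: 28, 51. Column totals: 30, 49. Grand total N = 79.
Expected counts (row total × column total / N):
  Forest, Native: 28×30/79 = 10.6329
  Forest, Invasive: 28×49/79 = 17.3671
  Grassland, Native: 51×30/79 = 19.3671
  Grassland, Invasive: 51×49/79 = 31.6329
Contributions (O − E)²/E:
  (12 − 10.6329)²/10.6329 = 0.1758
  (16 − 17.3671)²/17.3671 = 0.1076
  (18 − 19.3671)²/19.3671 = 0.0965
  (33 − 31.6329)²/31.6329 = 0.0591
χ² = 0.1758 + 0.1076 + 0.0965 + 0.0591 = 0.439
df = (2−1)(2−1) = 1. Since 0.439 < 5.024, fail to reject the null hypothesis of independence at α = 0.025.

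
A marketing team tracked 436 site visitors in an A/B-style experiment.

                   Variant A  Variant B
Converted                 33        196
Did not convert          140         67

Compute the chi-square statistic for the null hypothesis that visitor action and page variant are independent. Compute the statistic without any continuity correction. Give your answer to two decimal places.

Row totals: 229, 207. Column totals: 173, 263. Grand total N = 436.
Expected counts (row total × column total / N):
  Converted, Variant A: 229×173/436 = 90.865
  Converted, Variant B: 229×263/436 = 138.135
  Did not convert, Variant A: 207×173/436 = 82.135
  Did not convert, Variant B: 207×263/436 = 124.865
Contributions (O − E)²/E:
  (33 − 90.865)²/90.865 = 36.8498
  (196 − 138.135)²/138.135 = 24.2398
  (140 − 82.135)²/82.135 = 40.7665
  (67 − 124.865)²/124.865 = 26.8158
χ² = 36.8498 + 24.2398 + 40.7665 + 26.8158 = 128.67

128.67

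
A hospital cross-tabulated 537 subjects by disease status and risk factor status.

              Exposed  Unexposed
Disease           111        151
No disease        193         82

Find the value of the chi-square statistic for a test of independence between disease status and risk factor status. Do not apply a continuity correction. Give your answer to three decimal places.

Row totals: 262, 275. Column totals: 304, 233. Grand total N = 537.
Expected counts (row total × column total / N):
  Disease, Exposed: 262×304/537 = 148.3203
  Disease, Unexposed: 262×233/537 = 113.6797
  No disease, Exposed: 275×304/537 = 155.6797
  No disease, Unexposed: 275×233/537 = 119.3203
Contributions (O − E)²/E:
  (111 − 148.3203)²/148.3203 = 9.3905
  (151 − 113.6797)²/113.6797 = 12.2520
  (193 − 155.6797)²/155.6797 = 8.9466
  (82 − 119.3203)²/119.3203 = 11.6728
χ² = 9.3905 + 12.2520 + 8.9466 + 11.6728 = 42.262

42.262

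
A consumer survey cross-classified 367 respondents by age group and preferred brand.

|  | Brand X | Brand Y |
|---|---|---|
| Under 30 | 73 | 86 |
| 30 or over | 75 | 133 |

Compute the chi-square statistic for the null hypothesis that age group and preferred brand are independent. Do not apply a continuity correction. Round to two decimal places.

3.64

Row totals: 159, 208. Column totals: 148, 219. Grand total N = 367.
Expected counts (row total × column total / N):
  Under 30, Brand X: 159×148/367 = 64.120
  Under 30, Brand Y: 159×219/367 = 94.880
  30 or over, Brand X: 208×148/367 = 83.880
  30 or over, Brand Y: 208×219/367 = 124.120
Contributions (O − E)²/E:
  (73 − 64.120)²/64.120 = 1.2298
  (86 − 94.880)²/94.880 = 0.8311
  (75 − 83.880)²/83.880 = 0.9401
  (133 − 124.120)²/124.120 = 0.6353
χ² = 1.2298 + 0.8311 + 0.9401 + 0.6353 = 3.64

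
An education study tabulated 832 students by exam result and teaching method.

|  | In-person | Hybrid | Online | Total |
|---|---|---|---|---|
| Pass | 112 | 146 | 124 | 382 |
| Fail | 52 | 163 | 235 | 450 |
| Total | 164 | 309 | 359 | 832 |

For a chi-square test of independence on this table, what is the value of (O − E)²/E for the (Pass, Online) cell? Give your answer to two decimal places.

10.11

Row total (Pass) = 382; column total (Online) = 359; N = 832.
Expected count E = 382 × 359 / 832 = 164.829.
Contribution = (O − E)²/E = (124 − 164.829)² / 164.829 = 10.11.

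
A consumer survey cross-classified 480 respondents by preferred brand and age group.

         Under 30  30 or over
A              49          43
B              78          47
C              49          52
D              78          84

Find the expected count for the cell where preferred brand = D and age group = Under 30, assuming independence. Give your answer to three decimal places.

Row total (D) = 162; column total (Under 30) = 254; grand total N = 480.
Expected count = (row total × column total) / N = 162 × 254 / 480 = 85.725.

85.725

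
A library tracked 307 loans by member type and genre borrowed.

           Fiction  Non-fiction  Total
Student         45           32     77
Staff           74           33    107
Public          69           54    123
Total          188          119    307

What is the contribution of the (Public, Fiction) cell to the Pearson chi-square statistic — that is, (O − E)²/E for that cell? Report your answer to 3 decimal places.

Row total (Public) = 123; column total (Fiction) = 188; N = 307.
Expected count E = 123 × 188 / 307 = 75.3225.
Contribution = (O − E)²/E = (69 − 75.3225)² / 75.3225 = 0.531.

0.531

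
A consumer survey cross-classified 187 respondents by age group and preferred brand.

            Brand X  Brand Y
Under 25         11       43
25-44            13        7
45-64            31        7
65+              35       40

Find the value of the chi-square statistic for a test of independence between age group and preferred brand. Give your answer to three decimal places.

Row totals: 54, 20, 38, 75. Column totals: 90, 97. Grand total N = 187.
Expected counts (row total × column total / N):
  Under 25, Brand X: 54×90/187 = 25.9893
  Under 25, Brand Y: 54×97/187 = 28.0107
  25-44, Brand X: 20×90/187 = 9.6257
  25-44, Brand Y: 20×97/187 = 10.3743
  45-64, Brand X: 38×90/187 = 18.2888
  45-64, Brand Y: 38×97/187 = 19.7112
  65+, Brand X: 75×90/187 = 36.0963
  65+, Brand Y: 75×97/187 = 38.9037
Contributions (O − E)²/E:
  (11 − 25.9893)²/25.9893 = 8.6451
  (43 − 28.0107)²/28.0107 = 8.0212
  (13 − 9.6257)²/9.6257 = 1.1829
  (7 − 10.3743)²/10.3743 = 1.0975
  (31 − 18.2888)²/18.2888 = 8.8346
  (7 − 19.7112)²/19.7112 = 8.1971
  (35 − 36.0963)²/36.0963 = 0.0333
  (40 − 38.9037)²/38.9037 = 0.0309
χ² = 8.6451 + 8.0212 + 1.1829 + 1.0975 + 8.8346 + 8.1971 + 0.0333 + 0.0309 = 36.043

36.043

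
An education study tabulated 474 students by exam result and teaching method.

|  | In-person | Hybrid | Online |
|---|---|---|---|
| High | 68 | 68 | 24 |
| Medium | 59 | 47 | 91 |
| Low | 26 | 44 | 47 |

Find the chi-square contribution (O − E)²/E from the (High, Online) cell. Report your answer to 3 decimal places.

Row total (High) = 160; column total (Online) = 162; N = 474.
Expected count E = 160 × 162 / 474 = 54.6835.
Contribution = (O − E)²/E = (24 − 54.6835)² / 54.6835 = 17.217.

17.217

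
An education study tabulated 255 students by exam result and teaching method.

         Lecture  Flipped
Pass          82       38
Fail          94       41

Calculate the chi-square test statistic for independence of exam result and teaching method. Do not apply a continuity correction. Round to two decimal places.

Row totals: 120, 135. Column totals: 176, 79. Grand total N = 255.
Expected counts (row total × column total / N):
  Pass, Lecture: 120×176/255 = 82.824
  Pass, Flipped: 120×79/255 = 37.176
  Fail, Lecture: 135×176/255 = 93.176
  Fail, Flipped: 135×79/255 = 41.824
Contributions (O − E)²/E:
  (82 − 82.824)²/82.824 = 0.0082
  (38 − 37.176)²/37.176 = 0.0183
  (94 − 93.176)²/93.176 = 0.0073
  (41 − 41.824)²/41.824 = 0.0162
χ² = 0.0082 + 0.0183 + 0.0073 + 0.0162 = 0.05

0.05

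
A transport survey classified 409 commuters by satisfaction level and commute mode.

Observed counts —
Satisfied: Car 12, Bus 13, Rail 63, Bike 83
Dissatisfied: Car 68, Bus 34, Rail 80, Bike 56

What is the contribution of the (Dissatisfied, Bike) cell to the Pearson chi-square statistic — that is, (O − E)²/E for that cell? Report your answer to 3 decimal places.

Row total (Dissatisfied) = 238; column total (Bike) = 139; N = 409.
Expected count E = 238 × 139 / 409 = 80.8851.
Contribution = (O − E)²/E = (56 − 80.8851)² / 80.8851 = 7.656.

7.656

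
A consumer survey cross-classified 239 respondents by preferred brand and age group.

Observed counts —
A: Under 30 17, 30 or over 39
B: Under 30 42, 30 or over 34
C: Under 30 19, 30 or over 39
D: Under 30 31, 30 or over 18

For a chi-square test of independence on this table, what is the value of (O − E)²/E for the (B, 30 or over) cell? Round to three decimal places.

Row total (B) = 76; column total (30 or over) = 130; N = 239.
Expected count E = 76 × 130 / 239 = 41.3389.
Contribution = (O − E)²/E = (34 − 41.3389)² / 41.3389 = 1.303.

1.303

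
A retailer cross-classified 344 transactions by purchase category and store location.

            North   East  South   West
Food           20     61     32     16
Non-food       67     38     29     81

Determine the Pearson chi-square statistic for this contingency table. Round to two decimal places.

56.47

Row totals: 129, 215. Column totals: 87, 99, 61, 97. Grand total N = 344.
Expected counts (row total × column total / N):
  Food, North: 129×87/344 = 32.625
  Food, East: 129×99/344 = 37.125
  Food, South: 129×61/344 = 22.875
  Food, West: 129×97/344 = 36.375
  Non-food, North: 215×87/344 = 54.375
  Non-food, East: 215×99/344 = 61.875
  Non-food, South: 215×61/344 = 38.125
  Non-food, West: 215×97/344 = 60.625
Contributions (O − E)²/E:
  (20 − 32.625)²/32.625 = 4.8855
  (61 − 37.125)²/37.125 = 15.3540
  (32 − 22.875)²/22.875 = 3.6400
  (16 − 36.375)²/36.375 = 11.4128
  (67 − 54.375)²/54.375 = 2.9313
  (38 − 61.875)²/61.875 = 9.2124
  (29 − 38.125)²/38.125 = 2.1840
  (81 − 60.625)²/60.625 = 6.8477
χ² = 4.8855 + 15.3540 + 3.6400 + 11.4128 + 2.9313 + 9.2124 + 2.1840 + 6.8477 = 56.47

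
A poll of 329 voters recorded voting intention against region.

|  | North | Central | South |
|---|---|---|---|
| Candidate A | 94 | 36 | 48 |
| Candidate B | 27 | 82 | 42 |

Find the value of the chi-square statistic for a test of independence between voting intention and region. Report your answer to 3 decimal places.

53.576

Row totals: 178, 151. Column totals: 121, 118, 90. Grand total N = 329.
Expected counts (row total × column total / N):
  Candidate A, North: 178×121/329 = 65.4650
  Candidate A, Central: 178×118/329 = 63.8419
  Candidate A, South: 178×90/329 = 48.6930
  Candidate B, North: 151×121/329 = 55.5350
  Candidate B, Central: 151×118/329 = 54.1581
  Candidate B, South: 151×90/329 = 41.3070
Contributions (O − E)²/E:
  (94 − 65.4650)²/65.4650 = 12.4379
  (36 − 63.8419)²/63.8419 = 12.1420
  (48 − 48.6930)²/48.6930 = 0.0099
  (27 − 55.5350)²/55.5350 = 14.6619
  (82 − 54.1581)²/54.1581 = 14.3131
  (42 − 41.3070)²/41.3070 = 0.0116
χ² = 12.4379 + 12.1420 + 0.0099 + 14.6619 + 14.3131 + 0.0116 = 53.576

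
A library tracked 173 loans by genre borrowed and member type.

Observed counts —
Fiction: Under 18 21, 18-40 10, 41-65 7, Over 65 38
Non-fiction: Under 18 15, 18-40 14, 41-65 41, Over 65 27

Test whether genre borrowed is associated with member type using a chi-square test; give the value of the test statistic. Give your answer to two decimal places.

25.44

Row totals: 76, 97. Column totals: 36, 24, 48, 65. Grand total N = 173.
Expected counts (row total × column total / N):
  Fiction, Under 18: 76×36/173 = 15.815
  Fiction, 18-40: 76×24/173 = 10.543
  Fiction, 41-65: 76×48/173 = 21.087
  Fiction, Over 65: 76×65/173 = 28.555
  Non-fiction, Under 18: 97×36/173 = 20.185
  Non-fiction, 18-40: 97×24/173 = 13.457
  Non-fiction, 41-65: 97×48/173 = 26.913
  Non-fiction, Over 65: 97×65/173 = 36.445
Contributions (O − E)²/E:
  (21 − 15.815)²/15.815 = 1.6999
  (10 − 10.543)²/10.543 = 0.0280
  (7 − 21.087)²/21.087 = 9.4107
  (38 − 28.555)²/28.555 = 3.1241
  (15 − 20.185)²/20.185 = 1.3319
  (14 − 13.457)²/13.457 = 0.0219
  (41 − 26.913)²/26.913 = 7.3735
  (27 − 36.445)²/36.445 = 2.4477
χ² = 1.6999 + 0.0280 + 9.4107 + 3.1241 + 1.3319 + 0.0219 + 7.3735 + 2.4477 = 25.44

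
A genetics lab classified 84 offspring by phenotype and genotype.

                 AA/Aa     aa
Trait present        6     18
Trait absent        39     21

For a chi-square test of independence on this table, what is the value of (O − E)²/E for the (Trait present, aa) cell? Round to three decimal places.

Row total (Trait present) = 24; column total (aa) = 39; N = 84.
Expected count E = 24 × 39 / 84 = 11.1429.
Contribution = (O − E)²/E = (18 − 11.1429)² / 11.1429 = 4.220.

4.220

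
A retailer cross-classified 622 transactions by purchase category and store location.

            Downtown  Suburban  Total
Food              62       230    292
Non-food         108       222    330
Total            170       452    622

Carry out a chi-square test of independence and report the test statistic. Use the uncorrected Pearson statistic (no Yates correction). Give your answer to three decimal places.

10.306

Grand total N = 622.
Expected counts (row total × column total / N):
  Food, Downtown: 292×170/622 = 79.8071
  Food, Suburban: 292×452/622 = 212.1929
  Non-food, Downtown: 330×170/622 = 90.1929
  Non-food, Suburban: 330×452/622 = 239.8071
Contributions (O − E)²/E:
  (62 − 79.8071)²/79.8071 = 3.9732
  (230 − 212.1929)²/212.1929 = 1.4944
  (108 − 90.1929)²/90.1929 = 3.5157
  (222 − 239.8071)²/239.8071 = 1.3223
χ² = 3.9732 + 1.4944 + 3.5157 + 1.3223 = 10.306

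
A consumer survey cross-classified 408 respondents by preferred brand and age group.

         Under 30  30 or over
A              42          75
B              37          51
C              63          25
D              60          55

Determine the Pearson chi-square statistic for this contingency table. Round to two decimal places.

28.12

Row totals: 117, 88, 88, 115. Column totals: 202, 206. Grand total N = 408.
Expected counts (row total × column total / N):
  A, Under 30: 117×202/408 = 57.926
  A, 30 or over: 117×206/408 = 59.074
  B, Under 30: 88×202/408 = 43.569
  B, 30 or over: 88×206/408 = 44.431
  C, Under 30: 88×202/408 = 43.569
  C, 30 or over: 88×206/408 = 44.431
  D, Under 30: 115×202/408 = 56.936
  D, 30 or over: 115×206/408 = 58.064
Contributions (O − E)²/E:
  (42 − 57.926)²/57.926 = 4.3786
  (75 − 59.074)²/59.074 = 4.2936
  (37 − 43.569)²/43.569 = 0.9904
  (51 − 44.431)²/44.431 = 0.9712
  (63 − 43.569)²/43.569 = 8.6659
  (25 − 44.431)²/44.431 = 8.4978
  (60 − 56.936)²/56.936 = 0.1649
  (55 − 58.064)²/58.064 = 0.1617
χ² = 4.3786 + 4.2936 + 0.9904 + 0.9712 + 8.6659 + 8.4978 + 0.1649 + 0.1617 = 28.12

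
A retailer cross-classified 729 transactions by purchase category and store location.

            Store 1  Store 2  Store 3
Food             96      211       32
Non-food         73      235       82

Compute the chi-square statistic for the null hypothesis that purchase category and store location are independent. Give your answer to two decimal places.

22.90

Row totals: 339, 390. Column totals: 169, 446, 114. Grand total N = 729.
Expected counts (row total × column total / N):
  Food, Store 1: 339×169/729 = 78.588
  Food, Store 2: 339×446/729 = 207.399
  Food, Store 3: 339×114/729 = 53.012
  Non-food, Store 1: 390×169/729 = 90.412
  Non-food, Store 2: 390×446/729 = 238.601
  Non-food, Store 3: 390×114/729 = 60.988
Contributions (O − E)²/E:
  (96 − 78.588)²/78.588 = 3.8578
  (211 − 207.399)²/207.399 = 0.0625
  (32 − 53.012)²/53.012 = 8.3284
  (73 − 90.412)²/90.412 = 3.3533
  (235 − 238.601)²/238.601 = 0.0543
  (82 − 60.988)²/60.988 = 7.2392
χ² = 3.8578 + 0.0625 + 8.3284 + 3.3533 + 0.0543 + 7.2392 = 22.90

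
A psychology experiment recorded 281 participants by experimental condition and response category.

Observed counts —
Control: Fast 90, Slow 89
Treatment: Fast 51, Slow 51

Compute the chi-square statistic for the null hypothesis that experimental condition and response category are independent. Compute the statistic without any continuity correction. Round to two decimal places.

0.00

Row totals: 179, 102. Column totals: 141, 140. Grand total N = 281.
Expected counts (row total × column total / N):
  Control, Fast: 179×141/281 = 89.819
  Control, Slow: 179×140/281 = 89.181
  Treatment, Fast: 102×141/281 = 51.181
  Treatment, Slow: 102×140/281 = 50.819
Contributions (O − E)²/E:
  (90 − 89.819)²/89.819 = 0.0004
  (89 − 89.181)²/89.181 = 0.0004
  (51 − 51.181)²/51.181 = 0.0006
  (51 − 50.819)²/50.819 = 0.0006
χ² = 0.0004 + 0.0004 + 0.0006 + 0.0006 = 0.00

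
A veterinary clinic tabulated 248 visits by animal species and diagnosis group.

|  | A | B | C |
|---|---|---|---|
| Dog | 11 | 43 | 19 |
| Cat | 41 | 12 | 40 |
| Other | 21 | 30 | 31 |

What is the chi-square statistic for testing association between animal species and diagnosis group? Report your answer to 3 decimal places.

41.077

Row totals: 73, 93, 82. Column totals: 73, 85, 90. Grand total N = 248.
Expected counts (row total × column total / N):
  Dog, A: 73×73/248 = 21.48790
  Dog, B: 73×85/248 = 25.02016
  Dog, C: 73×90/248 = 26.49194
  Cat, A: 93×73/248 = 27.37500
  Cat, B: 93×85/248 = 31.87500
  Cat, C: 93×90/248 = 33.75000
  Other, A: 82×73/248 = 24.13710
  Other, B: 82×85/248 = 28.10484
  Other, C: 82×90/248 = 29.75806
Contributions (O − E)²/E:
  (11 − 21.48790)²/21.48790 = 5.1190
  (43 − 25.02016)²/25.02016 = 12.9206
  (19 − 26.49194)²/26.49194 = 2.1187
  (41 − 27.37500)²/27.37500 = 6.7814
  (12 − 31.87500)²/31.87500 = 12.3926
  (40 − 33.75000)²/33.75000 = 1.1574
  (21 − 24.13710)²/24.13710 = 0.4077
  (30 − 28.10484)²/28.10484 = 0.1278
  (31 − 29.75806)²/29.75806 = 0.0518
χ² = 5.1190 + 12.9206 + 2.1187 + 6.7814 + 12.3926 + 1.1574 + 0.4077 + 0.1278 + 0.0518 = 41.077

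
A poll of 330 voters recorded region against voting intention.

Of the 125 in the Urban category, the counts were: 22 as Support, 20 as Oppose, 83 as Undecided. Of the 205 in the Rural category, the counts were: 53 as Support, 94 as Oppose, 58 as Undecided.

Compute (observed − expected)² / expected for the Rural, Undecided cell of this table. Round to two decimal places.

10.00

Row total (Rural) = 205; column total (Undecided) = 141; N = 330.
Expected count E = 205 × 141 / 330 = 87.5909.
Contribution = (O − E)²/E = (58 − 87.5909)² / 87.5909 = 10.00.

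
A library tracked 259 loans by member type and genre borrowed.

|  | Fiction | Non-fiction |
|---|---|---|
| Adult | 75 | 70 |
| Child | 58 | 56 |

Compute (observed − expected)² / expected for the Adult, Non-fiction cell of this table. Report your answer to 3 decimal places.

0.004

Row total (Adult) = 145; column total (Non-fiction) = 126; N = 259.
Expected count E = 145 × 126 / 259 = 70.5405.
Contribution = (O − E)²/E = (70 − 70.5405)² / 70.5405 = 0.004.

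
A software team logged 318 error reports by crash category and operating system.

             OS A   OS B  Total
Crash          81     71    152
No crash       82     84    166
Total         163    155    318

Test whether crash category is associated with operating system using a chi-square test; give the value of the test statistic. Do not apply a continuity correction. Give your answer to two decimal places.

Grand total N = 318.
Expected counts (row total × column total / N):
  Crash, OS A: 152×163/318 = 77.912
  Crash, OS B: 152×155/318 = 74.088
  No crash, OS A: 166×163/318 = 85.088
  No crash, OS B: 166×155/318 = 80.912
Contributions (O − E)²/E:
  (81 − 77.912)²/77.912 = 0.1224
  (71 − 74.088)²/74.088 = 0.1287
  (82 − 85.088)²/85.088 = 0.1121
  (84 − 80.912)²/80.912 = 0.1179
χ² = 0.1224 + 0.1287 + 0.1121 + 0.1179 = 0.48

0.48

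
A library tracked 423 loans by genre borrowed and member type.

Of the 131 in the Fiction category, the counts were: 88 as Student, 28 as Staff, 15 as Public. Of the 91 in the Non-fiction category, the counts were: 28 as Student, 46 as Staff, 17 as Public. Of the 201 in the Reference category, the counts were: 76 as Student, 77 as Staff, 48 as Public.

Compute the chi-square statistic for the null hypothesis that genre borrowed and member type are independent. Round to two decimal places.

40.55

Row totals: 131, 91, 201. Column totals: 192, 151, 80. Grand total N = 423.
Expected counts (row total × column total / N):
  Fiction, Student: 131×192/423 = 59.461
  Fiction, Staff: 131×151/423 = 46.764
  Fiction, Public: 131×80/423 = 24.775
  Non-fiction, Student: 91×192/423 = 41.305
  Non-fiction, Staff: 91×151/423 = 32.485
  Non-fiction, Public: 91×80/423 = 17.210
  Reference, Student: 201×192/423 = 91.234
  Reference, Staff: 201×151/423 = 71.752
  Reference, Public: 201×80/423 = 38.014
Contributions (O − E)²/E:
  (88 − 59.461)²/59.461 = 13.6976
  (28 − 46.764)²/46.764 = 7.5290
  (15 − 24.775)²/24.775 = 3.8567
  (28 − 41.305)²/41.305 = 4.2858
  (46 − 32.485)²/32.485 = 5.6228
  (17 − 17.210)²/17.210 = 0.0026
  (76 − 91.234)²/91.234 = 2.5437
  (77 − 71.752)²/71.752 = 0.3838
  (48 − 38.014)²/38.014 = 2.6232
χ² = 13.6976 + 7.5290 + 3.8567 + 4.2858 + 5.6228 + 0.0026 + 2.5437 + 0.3838 + 2.6232 = 40.55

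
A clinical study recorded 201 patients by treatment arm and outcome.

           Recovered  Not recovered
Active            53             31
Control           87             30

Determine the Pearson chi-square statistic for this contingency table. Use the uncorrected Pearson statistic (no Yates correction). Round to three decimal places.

2.935

Row totals: 84, 117. Column totals: 140, 61. Grand total N = 201.
Expected counts (row total × column total / N):
  Active, Recovered: 84×140/201 = 58.5075
  Active, Not recovered: 84×61/201 = 25.4925
  Control, Recovered: 117×140/201 = 81.4925
  Control, Not recovered: 117×61/201 = 35.5075
Contributions (O − E)²/E:
  (53 − 58.5075)²/58.5075 = 0.5184
  (31 − 25.4925)²/25.4925 = 1.1899
  (87 − 81.4925)²/81.4925 = 0.3722
  (30 − 35.5075)²/35.5075 = 0.8543
χ² = 0.5184 + 1.1899 + 0.3722 + 0.8543 = 2.935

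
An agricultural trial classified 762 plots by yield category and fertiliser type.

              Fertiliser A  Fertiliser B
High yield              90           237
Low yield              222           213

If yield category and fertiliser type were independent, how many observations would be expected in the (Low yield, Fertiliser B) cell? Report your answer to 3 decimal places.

Row total (Low yield) = 435; column total (Fertiliser B) = 450; grand total N = 762.
Expected count = (row total × column total) / N = 435 × 450 / 762 = 256.890.

256.890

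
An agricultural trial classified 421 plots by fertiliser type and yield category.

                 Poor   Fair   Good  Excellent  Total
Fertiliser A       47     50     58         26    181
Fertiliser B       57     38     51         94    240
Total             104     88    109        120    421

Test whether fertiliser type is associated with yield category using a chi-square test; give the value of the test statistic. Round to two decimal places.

33.98

Grand total N = 421.
Expected counts (row total × column total / N):
  Fertiliser A, Poor: 181×104/421 = 44.713
  Fertiliser A, Fair: 181×88/421 = 37.834
  Fertiliser A, Good: 181×109/421 = 46.862
  Fertiliser A, Excellent: 181×120/421 = 51.591
  Fertiliser B, Poor: 240×104/421 = 59.287
  Fertiliser B, Fair: 240×88/421 = 50.166
  Fertiliser B, Good: 240×109/421 = 62.138
  Fertiliser B, Excellent: 240×120/421 = 68.409
Contributions (O − E)²/E:
  (47 − 44.713)²/44.713 = 0.1170
  (50 − 37.834)²/37.834 = 3.9121
  (58 − 46.862)²/46.862 = 2.6472
  (26 − 51.591)²/51.591 = 12.6941
  (57 − 59.287)²/59.287 = 0.0882
  (38 − 50.166)²/50.166 = 2.9504
  (51 − 62.138)²/62.138 = 1.9964
  (94 − 68.409)²/68.409 = 9.5733
χ² = 0.1170 + 3.9121 + 2.6472 + 12.6941 + 0.0882 + 2.9504 + 1.9964 + 9.5733 = 33.98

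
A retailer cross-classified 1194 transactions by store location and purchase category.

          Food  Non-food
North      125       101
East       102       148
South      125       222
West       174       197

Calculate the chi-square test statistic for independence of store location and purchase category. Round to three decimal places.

Row totals: 226, 250, 347, 371. Column totals: 526, 668. Grand total N = 1194.
Expected counts (row total × column total / N):
  North, Food: 226×526/1194 = 99.5611
  North, Non-food: 226×668/1194 = 126.4389
  East, Food: 250×526/1194 = 110.1340
  East, Non-food: 250×668/1194 = 139.8660
  South, Food: 347×526/1194 = 152.8660
  South, Non-food: 347×668/1194 = 194.1340
  West, Food: 371×526/1194 = 163.4389
  West, Non-food: 371×668/1194 = 207.5611
Contributions (O − E)²/E:
  (125 − 99.5611)²/99.5611 = 6.4999
  (101 − 126.4389)²/126.4389 = 5.1182
  (102 − 110.1340)²/110.1340 = 0.6007
  (148 − 139.8660)²/139.8660 = 0.4730
  (125 − 152.8660)²/152.8660 = 5.0797
  (222 − 194.1340)²/194.1340 = 3.9999
  (174 − 163.4389)²/163.4389 = 0.6824
  (197 − 207.5611)²/207.5611 = 0.5374
χ² = 6.4999 + 5.1182 + 0.6007 + 0.4730 + 5.0797 + 3.9999 + 0.6824 + 0.5374 = 22.991

22.991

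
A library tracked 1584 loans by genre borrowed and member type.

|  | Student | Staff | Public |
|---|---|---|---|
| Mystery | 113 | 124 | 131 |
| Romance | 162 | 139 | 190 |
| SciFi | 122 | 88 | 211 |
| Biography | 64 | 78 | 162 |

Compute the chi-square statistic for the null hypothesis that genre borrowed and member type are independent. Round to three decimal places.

40.685

Row totals: 368, 491, 421, 304. Column totals: 461, 429, 694. Grand total N = 1584.
Expected counts (row total × column total / N):
  Mystery, Student: 368×461/1584 = 107.1010
  Mystery, Staff: 368×429/1584 = 99.6667
  Mystery, Public: 368×694/1584 = 161.2323
  Romance, Student: 491×461/1584 = 142.8984
  Romance, Staff: 491×429/1584 = 132.9792
  Romance, Public: 491×694/1584 = 215.1225
  SciFi, Student: 421×461/1584 = 122.5259
  SciFi, Staff: 421×429/1584 = 114.0208
  SciFi, Public: 421×694/1584 = 184.4533
  Biography, Student: 304×461/1584 = 88.4747
  Biography, Staff: 304×429/1584 = 82.3333
  Biography, Public: 304×694/1584 = 133.1919
Contributions (O − E)²/E:
  (113 − 107.1010)²/107.1010 = 0.3249
  (124 − 99.6667)²/99.6667 = 5.9409
  (131 − 161.2323)²/161.2323 = 5.6688
  (162 − 142.8984)²/142.8984 = 2.5534
  (139 − 132.9792)²/132.9792 = 0.2726
  (190 − 215.1225)²/215.1225 = 2.9339
  (122 − 122.5259)²/122.5259 = 0.0023
  (88 − 114.0208)²/114.0208 = 5.9382
  (211 − 184.4533)²/184.4533 = 3.8206
  (64 − 88.4747)²/88.4747 = 6.7704
  (78 − 82.3333)²/82.3333 = 0.2281
  (162 − 133.1919)²/133.1919 = 6.2309
χ² = 0.3249 + 5.9409 + 5.6688 + 2.5534 + 0.2726 + 2.9339 + 0.0023 + 5.9382 + 3.8206 + 6.7704 + 0.2281 + 6.2309 = 40.685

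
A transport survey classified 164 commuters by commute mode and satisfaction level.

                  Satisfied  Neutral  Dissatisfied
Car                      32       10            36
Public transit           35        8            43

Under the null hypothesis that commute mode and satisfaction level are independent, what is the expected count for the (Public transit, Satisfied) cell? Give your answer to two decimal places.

35.13

Row total (Public transit) = 86; column total (Satisfied) = 67; grand total N = 164.
Expected count = (row total × column total) / N = 86 × 67 / 164 = 35.13.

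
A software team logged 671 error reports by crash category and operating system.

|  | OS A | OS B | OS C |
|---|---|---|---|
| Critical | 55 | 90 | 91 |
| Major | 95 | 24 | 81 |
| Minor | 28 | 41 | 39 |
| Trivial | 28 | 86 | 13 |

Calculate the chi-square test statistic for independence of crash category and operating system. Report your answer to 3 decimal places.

Row totals: 236, 200, 108, 127. Column totals: 206, 241, 224. Grand total N = 671.
Expected counts (row total × column total / N):
  Critical, OS A: 236×206/671 = 72.4531
  Critical, OS B: 236×241/671 = 84.7630
  Critical, OS C: 236×224/671 = 78.7839
  Major, OS A: 200×206/671 = 61.4009
  Major, OS B: 200×241/671 = 71.8331
  Major, OS C: 200×224/671 = 66.7660
  Minor, OS A: 108×206/671 = 33.1565
  Minor, OS B: 108×241/671 = 38.7899
  Minor, OS C: 108×224/671 = 36.0537
  Trivial, OS A: 127×206/671 = 38.9896
  Trivial, OS B: 127×241/671 = 45.6140
  Trivial, OS C: 127×224/671 = 42.3964
Contributions (O − E)²/E:
  (55 − 72.4531)²/72.4531 = 4.2042
  (90 − 84.7630)²/84.7630 = 0.3236
  (91 − 78.7839)²/78.7839 = 1.8942
  (95 − 61.4009)²/61.4009 = 18.3857
  (24 − 71.8331)²/71.8331 = 31.8517
  (81 − 66.7660)²/66.7660 = 3.0346
  (28 − 33.1565)²/33.1565 = 0.8019
  (41 − 38.7899)²/38.7899 = 0.1259
  (39 − 36.0537)²/36.0537 = 0.2408
  (28 − 38.9896)²/38.9896 = 3.0975
  (86 − 45.6140)²/45.6140 = 35.7572
  (13 − 42.3964)²/42.3964 = 20.3826
χ² = 4.2042 + 0.3236 + 1.8942 + 18.3857 + 31.8517 + 3.0346 + 0.8019 + 0.1259 + 0.2408 + 3.0975 + 35.7572 + 20.3826 = 120.100

120.100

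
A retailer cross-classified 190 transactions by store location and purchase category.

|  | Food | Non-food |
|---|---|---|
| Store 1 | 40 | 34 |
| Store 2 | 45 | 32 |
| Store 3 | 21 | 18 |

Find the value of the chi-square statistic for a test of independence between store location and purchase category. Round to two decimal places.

Row totals: 74, 77, 39. Column totals: 106, 84. Grand total N = 190.
Expected counts (row total × column total / N):
  Store 1, Food: 74×106/190 = 41.284
  Store 1, Non-food: 74×84/190 = 32.716
  Store 2, Food: 77×106/190 = 42.958
  Store 2, Non-food: 77×84/190 = 34.042
  Store 3, Food: 39×106/190 = 21.758
  Store 3, Non-food: 39×84/190 = 17.242
Contributions (O − E)²/E:
  (40 − 41.284)²/41.284 = 0.0399
  (34 − 32.716)²/32.716 = 0.0504
  (45 − 42.958)²/42.958 = 0.0971
  (32 − 34.042)²/34.042 = 0.1225
  (21 − 21.758)²/21.758 = 0.0264
  (18 − 17.242)²/17.242 = 0.0333
χ² = 0.0399 + 0.0504 + 0.0971 + 0.1225 + 0.0264 + 0.0333 = 0.37

0.37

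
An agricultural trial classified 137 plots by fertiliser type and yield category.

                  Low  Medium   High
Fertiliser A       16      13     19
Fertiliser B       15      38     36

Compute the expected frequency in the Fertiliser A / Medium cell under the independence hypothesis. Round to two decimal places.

Row total (Fertiliser A) = 48; column total (Medium) = 51; grand total N = 137.
Expected count = (row total × column total) / N = 48 × 51 / 137 = 17.87.

17.87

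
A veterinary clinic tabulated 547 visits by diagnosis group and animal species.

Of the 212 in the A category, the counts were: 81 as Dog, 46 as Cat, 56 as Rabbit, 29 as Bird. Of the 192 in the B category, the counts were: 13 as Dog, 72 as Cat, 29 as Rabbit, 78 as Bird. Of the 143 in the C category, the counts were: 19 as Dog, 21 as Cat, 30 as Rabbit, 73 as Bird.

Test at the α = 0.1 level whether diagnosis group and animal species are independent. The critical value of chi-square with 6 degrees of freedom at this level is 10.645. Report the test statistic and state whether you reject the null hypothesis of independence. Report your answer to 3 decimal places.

119.686; reject H₀

Row totals: 212, 192, 143. Column totals: 113, 139, 115, 180. Grand total N = 547.
Expected counts (row total × column total / N):
  A, Dog: 212×113/547 = 43.7952
  A, Cat: 212×139/547 = 53.8720
  A, Rabbit: 212×115/547 = 44.5704
  A, Bird: 212×180/547 = 69.7623
  B, Dog: 192×113/547 = 39.6636
  B, Cat: 192×139/547 = 48.7898
  B, Rabbit: 192×115/547 = 40.3656
  B, Bird: 192×180/547 = 63.1810
  C, Dog: 143×113/547 = 29.5411
  C, Cat: 143×139/547 = 36.3382
  C, Rabbit: 143×115/547 = 30.0640
  C, Bird: 143×180/547 = 47.0567
Contributions (O − E)²/E:
  (81 − 43.7952)²/43.7952 = 31.6061
  (46 − 53.8720)²/53.8720 = 1.1503
  (56 − 44.5704)²/44.5704 = 2.9310
  (29 − 69.7623)²/69.7623 = 23.8175
  (13 − 39.6636)²/39.6636 = 17.9244
  (72 − 48.7898)²/48.7898 = 11.0415
  (29 − 40.3656)²/40.3656 = 3.2002
  (78 − 63.1810)²/63.1810 = 3.4758
  (19 − 29.5411)²/29.5411 = 3.7614
  (21 − 36.3382)²/36.3382 = 6.4742
  (30 − 30.0640)²/30.0640 = 0.0001
  (73 − 47.0567)²/47.0567 = 14.3031
χ² = 31.6061 + 1.1503 + 2.9310 + 23.8175 + 17.9244 + 11.0415 + 3.2002 + 3.4758 + 3.7614 + 6.4742 + 0.0001 + 14.3031 = 119.686
df = (3−1)(4−1) = 6. Since 119.686 > 10.645, reject the null hypothesis of independence at α = 0.1.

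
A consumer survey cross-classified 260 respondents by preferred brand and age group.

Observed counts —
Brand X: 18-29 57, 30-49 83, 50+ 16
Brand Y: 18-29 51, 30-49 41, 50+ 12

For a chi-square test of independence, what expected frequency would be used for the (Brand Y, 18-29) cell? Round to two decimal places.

43.20

Row total (Brand Y) = 104; column total (18-29) = 108; grand total N = 260.
Expected count = (row total × column total) / N = 104 × 108 / 260 = 43.20.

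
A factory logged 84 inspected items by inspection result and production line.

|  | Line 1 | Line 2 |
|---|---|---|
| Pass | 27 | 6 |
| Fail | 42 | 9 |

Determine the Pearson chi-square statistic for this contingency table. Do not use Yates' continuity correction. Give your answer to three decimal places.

Row totals: 33, 51. Column totals: 69, 15. Grand total N = 84.
Expected counts (row total × column total / N):
  Pass, Line 1: 33×69/84 = 27.1071
  Pass, Line 2: 33×15/84 = 5.8929
  Fail, Line 1: 51×69/84 = 41.8929
  Fail, Line 2: 51×15/84 = 9.1071
Contributions (O − E)²/E:
  (27 − 27.1071)²/27.1071 = 0.0004
  (6 − 5.8929)²/5.8929 = 0.0019
  (42 − 41.8929)²/41.8929 = 0.0003
  (9 − 9.1071)²/9.1071 = 0.0013
χ² = 0.0004 + 0.0019 + 0.0003 + 0.0013 = 0.004

0.004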